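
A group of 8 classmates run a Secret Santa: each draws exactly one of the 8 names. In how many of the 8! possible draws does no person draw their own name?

14833

The number of derangements of 8 is !8 = Σ_{k=0}^{8} (-1)^k·8!/k!
= 8! - 8!/1! + 8!/2! - 8!/3! + 8!/4! - 8!/5! + 8!/6! - 8!/7! + 8!/8!
= 40320 - 40320 + 20160 - 6720 + 1680 - 336 + 56 - 8 + 1
= 14833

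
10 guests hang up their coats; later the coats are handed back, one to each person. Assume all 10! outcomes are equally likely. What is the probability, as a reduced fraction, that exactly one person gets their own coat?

16687/45360

Favorable outcomes: C(10,1)·!9 = 10·133496 = 1334960.
Total outcomes: 10! = 3628800.
Probability = 1334960/3628800 = 16687/45360.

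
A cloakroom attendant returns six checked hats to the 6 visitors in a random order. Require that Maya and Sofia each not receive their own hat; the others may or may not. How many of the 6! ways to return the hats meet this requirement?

504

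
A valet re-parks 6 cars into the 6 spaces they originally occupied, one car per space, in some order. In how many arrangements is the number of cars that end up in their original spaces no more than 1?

529

# with exactly i fixed is C(6,i)·!(6-i); sum over i=0..1:
  i=0: C(6,0)·!6 = 1·265 = 265
  i=1: C(6,1)·!5 = 6·44 = 264
Total = 529.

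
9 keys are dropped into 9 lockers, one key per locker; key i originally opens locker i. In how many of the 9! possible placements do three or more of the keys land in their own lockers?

Sum C(9,i)·!(9-i) for i = 3..9:
  i=3: C(9,3)·!6 = 84·265 = 22260
  i=4: C(9,4)·!5 = 126·44 = 5544
  i=5: C(9,5)·!4 = 126·9 = 1134
  i=6: C(9,6)·!3 = 84·2 = 168
  i=7: C(9,7)·!2 = 36·1 = 36
  i=8: C(9,8)·!1 = 9·0 = 0
  i=9: C(9,9)·!0 = 1·1 = 1
Total = 29143.

29143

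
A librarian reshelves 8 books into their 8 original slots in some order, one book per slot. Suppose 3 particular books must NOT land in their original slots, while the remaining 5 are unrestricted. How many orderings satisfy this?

27240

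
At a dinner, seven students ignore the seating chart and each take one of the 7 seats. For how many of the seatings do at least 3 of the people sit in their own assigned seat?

# with exactly i fixed is C(7,i)·!(7-i); sum over i=3..7:
  i=3: C(7,3)·!4 = 35·9 = 315
  i=4: C(7,4)·!3 = 35·2 = 70
  i=5: C(7,5)·!2 = 21·1 = 21
  i=6: C(7,6)·!1 = 7·0 = 0
  i=7: C(7,7)·!0 = 1·1 = 1
Total = 407.

407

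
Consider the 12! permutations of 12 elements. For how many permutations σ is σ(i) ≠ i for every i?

176214841

Use !n = n·!(n-1) + (-1)^n.
!12 = 12·14684570 + 1 = 176214841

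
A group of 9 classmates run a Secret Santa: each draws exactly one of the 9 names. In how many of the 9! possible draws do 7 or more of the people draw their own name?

37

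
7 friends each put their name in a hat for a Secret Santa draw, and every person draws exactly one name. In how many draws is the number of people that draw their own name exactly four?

Pick the 4 fixed positions: C(7,4) = 35 ways.
The remaining 3 must be deranged: !3 = 2.
Total: 35 × 2 = 70.

70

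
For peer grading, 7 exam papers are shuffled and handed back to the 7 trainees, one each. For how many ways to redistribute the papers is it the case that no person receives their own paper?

1854

!7 = 7! · Σ_{k=0}^{7} (-1)^k/k!
= 7! - 7!/1! + 7!/2! - 7!/3! + 7!/4! - 7!/5! + 7!/6! - 7!/7!
= 5040 - 5040 + 2520 - 840 + 210 - 42 + 7 - 1
= 1854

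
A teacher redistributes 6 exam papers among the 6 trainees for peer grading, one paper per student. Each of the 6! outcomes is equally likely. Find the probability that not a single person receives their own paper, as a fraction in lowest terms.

Favorable outcomes: !6 = 265.
Total outcomes: 6! = 720.
Probability = 265/720 = 53/144.

53/144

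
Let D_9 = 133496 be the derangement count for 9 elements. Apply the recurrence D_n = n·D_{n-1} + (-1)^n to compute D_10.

1334961

D_10 = 10·133496 + 1 = 1334961.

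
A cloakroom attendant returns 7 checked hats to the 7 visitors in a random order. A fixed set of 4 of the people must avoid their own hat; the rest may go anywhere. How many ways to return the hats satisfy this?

2790

Inclusion-exclusion on the 4 forbidden self-matches:
Σ_{j=0}^{4} (-1)^j C(4,j)(7-j)!
= C(4,0)·7! - C(4,1)·6! + C(4,2)·5! - C(4,3)·4! + C(4,4)·3!
= 5040 - 2880 + 720 - 96 + 6
= 2790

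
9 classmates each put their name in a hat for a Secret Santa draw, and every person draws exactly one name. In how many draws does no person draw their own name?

133496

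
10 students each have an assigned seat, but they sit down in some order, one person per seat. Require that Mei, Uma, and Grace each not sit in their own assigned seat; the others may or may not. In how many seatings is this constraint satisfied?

2656080

Inclusion-exclusion on the 3 forbidden self-matches:
Σ_{j=0}^{3} (-1)^j C(3,j)(10-j)!
= C(3,0)·10! - C(3,1)·9! + C(3,2)·8! - C(3,3)·7!
= 3628800 - 1088640 + 120960 - 5040
= 2656080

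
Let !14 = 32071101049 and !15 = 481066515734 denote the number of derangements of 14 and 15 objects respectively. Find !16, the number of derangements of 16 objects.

!16 = (16-1)·(!15 + !14) = 15·(481066515734 + 32071101049) = 15·513137616783 = 7697064251745.

7697064251745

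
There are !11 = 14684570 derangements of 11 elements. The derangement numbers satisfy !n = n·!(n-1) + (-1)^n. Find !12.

176214841

!12 = 12·14684570 + 1 = 176214841.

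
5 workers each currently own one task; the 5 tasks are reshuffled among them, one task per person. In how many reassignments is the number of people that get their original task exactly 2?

20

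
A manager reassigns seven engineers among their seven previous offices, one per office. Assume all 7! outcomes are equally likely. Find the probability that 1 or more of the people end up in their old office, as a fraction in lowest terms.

Favorable outcomes: Σ_{i≥1} C(7,i)·!(7-i) = 7·265 + 21·44 + 35·9 + 35·2 + 21·1 + 7·0 + 1·1 = 3186.
Total outcomes: 7! = 5040.
Probability = 3186/5040 = 177/280.

177/280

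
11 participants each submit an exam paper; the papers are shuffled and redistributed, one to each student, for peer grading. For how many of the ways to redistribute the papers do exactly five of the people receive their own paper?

Choose which 5 of the 11 are fixed: C(11,5) = 462.
The remaining 6 must be deranged: !6 = 265.
Total: 462 × 265 = 122430.

122430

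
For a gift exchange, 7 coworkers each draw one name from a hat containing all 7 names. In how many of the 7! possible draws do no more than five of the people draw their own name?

5039

# with exactly i fixed is C(7,i)·!(7-i); sum over i=0..5:
  i=0: C(7,0)·!7 = 1·1854 = 1854
  i=1: C(7,1)·!6 = 7·265 = 1855
  i=2: C(7,2)·!5 = 21·44 = 924
  i=3: C(7,3)·!4 = 35·9 = 315
  i=4: C(7,4)·!3 = 35·2 = 70
  i=5: C(7,5)·!2 = 21·1 = 21
Total = 5039.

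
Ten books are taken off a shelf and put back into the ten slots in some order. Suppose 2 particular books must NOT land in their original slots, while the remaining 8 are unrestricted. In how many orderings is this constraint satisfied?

2943360

Inclusion-exclusion on the 2 forbidden self-matches:
Σ_{j=0}^{2} (-1)^j C(2,j)(10-j)!
= C(2,0)·10! - C(2,1)·9! + C(2,2)·8!
= 3628800 - 725760 + 40320
= 2943360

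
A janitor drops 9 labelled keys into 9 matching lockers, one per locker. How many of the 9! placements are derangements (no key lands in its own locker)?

133496

!9 is the nearest integer to 9!/e.
9! = 362880, and 362880/e ≈ 133496.09, so !9 = 133496.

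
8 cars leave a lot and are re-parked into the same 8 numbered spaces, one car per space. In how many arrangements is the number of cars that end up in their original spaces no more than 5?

40291

Sum C(8,i)·!(8-i) for i = 0..5:
  i=0: C(8,0)·!8 = 1·14833 = 14833
  i=1: C(8,1)·!7 = 8·1854 = 14832
  i=2: C(8,2)·!6 = 28·265 = 7420
  i=3: C(8,3)·!5 = 56·44 = 2464
  i=4: C(8,4)·!4 = 70·9 = 630
  i=5: C(8,5)·!3 = 56·2 = 112
Total = 40291.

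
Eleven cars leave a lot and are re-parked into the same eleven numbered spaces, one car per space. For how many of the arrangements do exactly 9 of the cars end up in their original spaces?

Pick the 9 fixed positions: C(11,9) = 55 ways.
The other 2 form a derangement: !2 = 1.
Total: 55 × 1 = 55.

55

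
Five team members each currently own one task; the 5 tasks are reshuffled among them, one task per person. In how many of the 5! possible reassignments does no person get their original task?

Use !n = (n-1)(!(n-1) + !(n-2)).
!5 = 4·(9 + 2) = 4·11 = 44

44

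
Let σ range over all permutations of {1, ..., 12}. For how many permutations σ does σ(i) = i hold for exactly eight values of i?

Choose which 8 of the 12 are fixed: C(12,8) = 495.
The other 4 form a derangement: !4 = 9.
Total: 495 × 9 = 4455.

4455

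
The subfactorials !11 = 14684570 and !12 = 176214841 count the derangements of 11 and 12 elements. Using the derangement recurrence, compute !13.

2290792932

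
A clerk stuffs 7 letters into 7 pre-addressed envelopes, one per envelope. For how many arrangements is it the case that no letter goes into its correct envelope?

Recurrence: !7 = 7·!6 + (-1)^7.
!7 = 7·265 - 1 = 1854

1854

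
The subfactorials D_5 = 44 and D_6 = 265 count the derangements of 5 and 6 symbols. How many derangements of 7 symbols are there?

1854

D_7 = (7-1)·(D_6 + D_5) = 6·(265 + 44) = 6·309 = 1854.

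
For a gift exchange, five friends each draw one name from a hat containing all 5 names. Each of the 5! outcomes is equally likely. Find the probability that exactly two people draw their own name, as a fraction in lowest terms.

Favorable outcomes: C(5,2)·!3 = 10·2 = 20.
Total outcomes: 5! = 120.
Probability = 20/120 = 1/6.

1/6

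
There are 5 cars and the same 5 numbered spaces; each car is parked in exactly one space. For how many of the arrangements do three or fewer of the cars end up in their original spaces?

Sum C(5,i)·!(5-i) for i = 0..3:
  i=0: C(5,0)·!5 = 1·44 = 44
  i=1: C(5,1)·!4 = 5·9 = 45
  i=2: C(5,2)·!3 = 10·2 = 20
  i=3: C(5,3)·!2 = 10·1 = 10
Total = 119.

119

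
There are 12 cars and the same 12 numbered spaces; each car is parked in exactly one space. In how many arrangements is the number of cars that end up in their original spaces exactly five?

1468368

Choose which 5 of the 12 are fixed: C(12,5) = 792.
The other 7 form a derangement: !7 = 1854.
Total: 792 × 1854 = 1468368.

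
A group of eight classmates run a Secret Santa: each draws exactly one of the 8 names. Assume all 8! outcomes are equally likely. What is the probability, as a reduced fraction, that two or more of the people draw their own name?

2131/8064

Favorable outcomes: Σ_{i≥2} C(8,i)·!(8-i) = 28·265 + 56·44 + 70·9 + 56·2 + 28·1 + 8·0 + 1·1 = 10655.
Total outcomes: 8! = 40320.
Probability = 10655/40320 = 2131/8064.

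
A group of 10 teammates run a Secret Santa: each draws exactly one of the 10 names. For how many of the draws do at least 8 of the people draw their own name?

46

# with exactly i fixed is C(10,i)·!(10-i); sum over i=8..10:
  i=8: C(10,8)·!2 = 45·1 = 45
  i=9: C(10,9)·!1 = 10·0 = 0
  i=10: C(10,10)·!0 = 1·1 = 1
Total = 46.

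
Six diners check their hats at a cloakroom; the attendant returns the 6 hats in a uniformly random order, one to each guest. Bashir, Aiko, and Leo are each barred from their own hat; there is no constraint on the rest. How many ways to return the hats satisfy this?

Inclusion-exclusion on the 3 forbidden self-matches:
Σ_{j=0}^{3} (-1)^j C(3,j)(6-j)!
= C(3,0)·6! - C(3,1)·5! + C(3,2)·4! - C(3,3)·3!
= 720 - 360 + 72 - 6
= 426

426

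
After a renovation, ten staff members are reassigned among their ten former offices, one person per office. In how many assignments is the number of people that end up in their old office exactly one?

Choose which one of the 10 is fixed: C(10,1) = 10.
The remaining 9 must be deranged: !9 = 133496.
Total: 10 × 133496 = 1334960.

1334960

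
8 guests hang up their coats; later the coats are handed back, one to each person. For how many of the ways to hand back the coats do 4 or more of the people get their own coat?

771

# with exactly i fixed is C(8,i)·!(8-i); sum over i=4..8:
  i=4: C(8,4)·!4 = 70·9 = 630
  i=5: C(8,5)·!3 = 56·2 = 112
  i=6: C(8,6)·!2 = 28·1 = 28
  i=7: C(8,7)·!1 = 8·0 = 0
  i=8: C(8,8)·!0 = 1·1 = 1
Total = 771.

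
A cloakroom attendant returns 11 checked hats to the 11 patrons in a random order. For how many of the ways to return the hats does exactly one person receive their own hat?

14684571

Pick the single fixed position: C(11,1) = 11 ways.
The remaining 10 must be deranged: !10 = 1334961.
Total: 11 × 1334961 = 14684571.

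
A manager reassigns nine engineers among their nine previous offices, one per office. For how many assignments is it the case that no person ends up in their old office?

133496

!9 = 9! · Σ_{k=0}^{9} (-1)^k/k!
= 9! - 9!/1! + 9!/2! - 9!/3! + 9!/4! - 9!/5! + 9!/6! - 9!/7! + 9!/8! - 9!/9!
= 362880 - 362880 + 181440 - 60480 + 15120 - 3024 + 504 - 72 + 9 - 1
= 133496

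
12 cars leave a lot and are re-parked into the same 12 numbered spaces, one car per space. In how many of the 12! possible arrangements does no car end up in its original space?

176214841

!12 = 12! · Σ_{k=0}^{12} (-1)^k/k!
= 12! - 12!/1! + 12!/2! - 12!/3! + 12!/4! - 12!/5! + 12!/6! - 12!/7! + 12!/8! - 12!/9! + 12!/10! - 12!/11! + 12!/12!
= 479001600 - 479001600 + 239500800 - 79833600 + 19958400 - 3991680 + 665280 - 95040 + 11880 - 1320 + 132 - 12 + 1
= 176214841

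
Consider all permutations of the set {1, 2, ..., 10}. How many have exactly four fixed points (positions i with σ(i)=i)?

Pick the 4 fixed positions: C(10,4) = 210 ways.
The other 6 form a derangement: !6 = 265.
Total: 210 × 265 = 55650.

55650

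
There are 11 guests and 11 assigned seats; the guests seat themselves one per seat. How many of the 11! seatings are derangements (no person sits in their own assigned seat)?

Recurrence: !11 = 11·!10 + (-1)^11.
!11 = 11·1334961 - 1 = 14684570

14684570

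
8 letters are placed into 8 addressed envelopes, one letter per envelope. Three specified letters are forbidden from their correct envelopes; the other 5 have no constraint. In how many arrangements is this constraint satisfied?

Inclusion-exclusion on the 3 forbidden self-matches:
Σ_{j=0}^{3} (-1)^j C(3,j)(8-j)!
= C(3,0)·8! - C(3,1)·7! + C(3,2)·6! - C(3,3)·5!
= 40320 - 15120 + 2160 - 120
= 27240

27240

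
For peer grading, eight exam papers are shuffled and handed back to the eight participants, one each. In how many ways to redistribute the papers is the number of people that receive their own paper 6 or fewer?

40319

# with exactly i fixed is C(8,i)·!(8-i); sum over i=0..6:
  i=0: C(8,0)·!8 = 1·14833 = 14833
  i=1: C(8,1)·!7 = 8·1854 = 14832
  i=2: C(8,2)·!6 = 28·265 = 7420
  i=3: C(8,3)·!5 = 56·44 = 2464
  i=4: C(8,4)·!4 = 70·9 = 630
  i=5: C(8,5)·!3 = 56·2 = 112
  i=6: C(8,6)·!2 = 28·1 = 28
Total = 40319.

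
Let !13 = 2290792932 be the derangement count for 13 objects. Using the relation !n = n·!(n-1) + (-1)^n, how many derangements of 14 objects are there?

!14 = 14·2290792932 + 1 = 32071101049.

32071101049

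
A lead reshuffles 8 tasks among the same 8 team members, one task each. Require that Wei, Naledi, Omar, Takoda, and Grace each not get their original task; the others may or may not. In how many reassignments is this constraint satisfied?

Inclusion-exclusion on the 5 forbidden self-matches:
Σ_{j=0}^{5} (-1)^j C(5,j)(8-j)!
= C(5,0)·8! - C(5,1)·7! + C(5,2)·6! - C(5,3)·5! + C(5,4)·4! - C(5,5)·3!
= 40320 - 25200 + 7200 - 1200 + 120 - 6
= 21234

21234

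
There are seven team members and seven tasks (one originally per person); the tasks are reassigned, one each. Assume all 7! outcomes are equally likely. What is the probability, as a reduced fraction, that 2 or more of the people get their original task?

Favorable outcomes: Σ_{i≥2} C(7,i)·!(7-i) = 21·44 + 35·9 + 35·2 + 21·1 + 7·0 + 1·1 = 1331.
Total outcomes: 7! = 5040.
Probability = 1331/5040 = 1331/5040.

1331/5040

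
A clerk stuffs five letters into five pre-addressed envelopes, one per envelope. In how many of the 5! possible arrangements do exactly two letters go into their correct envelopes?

20

Pick the 2 fixed positions: C(5,2) = 10 ways.
The other 3 form a derangement: !3 = 2.
Total: 10 × 2 = 20.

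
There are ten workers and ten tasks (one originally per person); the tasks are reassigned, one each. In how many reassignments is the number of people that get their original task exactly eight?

45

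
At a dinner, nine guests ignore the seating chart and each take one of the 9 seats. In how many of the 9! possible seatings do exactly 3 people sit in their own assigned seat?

22260

Choose which 3 of the 9 are fixed: C(9,3) = 84.
The other 6 form a derangement: !6 = 265.
Total: 84 × 265 = 22260.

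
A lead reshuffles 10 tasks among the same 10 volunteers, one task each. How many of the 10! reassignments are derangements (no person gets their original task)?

1334961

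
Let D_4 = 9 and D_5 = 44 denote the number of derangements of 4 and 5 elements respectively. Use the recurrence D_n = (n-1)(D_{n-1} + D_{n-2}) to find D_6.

265

D_6 = (6-1)·(D_5 + D_4) = 5·(44 + 9) = 5·53 = 265.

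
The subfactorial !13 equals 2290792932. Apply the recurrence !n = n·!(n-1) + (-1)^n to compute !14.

!14 = 14·2290792932 + 1 = 32071101049.

32071101049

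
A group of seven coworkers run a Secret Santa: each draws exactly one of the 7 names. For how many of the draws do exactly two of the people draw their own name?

924

Choose which 2 of the 7 are fixed: C(7,2) = 21.
The remaining 5 must be deranged: !5 = 44.
Total: 21 × 44 = 924.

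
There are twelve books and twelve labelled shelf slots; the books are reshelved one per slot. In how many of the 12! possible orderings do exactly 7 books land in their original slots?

34848

Pick the 7 fixed positions: C(12,7) = 792 ways.
The remaining 5 must be deranged: !5 = 44.
Total: 792 × 44 = 34848.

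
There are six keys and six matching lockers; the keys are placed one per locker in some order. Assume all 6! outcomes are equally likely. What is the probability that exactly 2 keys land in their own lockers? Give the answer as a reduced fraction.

Favorable outcomes: C(6,2)·!4 = 15·9 = 135.
Total outcomes: 6! = 720.
Probability = 135/720 = 3/16.

3/16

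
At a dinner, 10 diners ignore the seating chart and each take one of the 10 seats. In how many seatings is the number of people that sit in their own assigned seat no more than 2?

3337406

Sum C(10,i)·!(10-i) for i = 0..2:
  i=0: C(10,0)·!10 = 1·1334961 = 1334961
  i=1: C(10,1)·!9 = 10·133496 = 1334960
  i=2: C(10,2)·!8 = 45·14833 = 667485
Total = 3337406.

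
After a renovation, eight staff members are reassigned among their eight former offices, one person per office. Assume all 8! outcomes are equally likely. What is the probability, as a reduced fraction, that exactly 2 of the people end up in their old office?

53/288

Favorable outcomes: C(8,2)·!6 = 28·265 = 7420.
Total outcomes: 8! = 40320.
Probability = 7420/40320 = 53/288.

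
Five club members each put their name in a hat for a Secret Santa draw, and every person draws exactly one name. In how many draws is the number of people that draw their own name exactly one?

45

Choose which one of the 5 is fixed: C(5,1) = 5.
The other 4 form a derangement: !4 = 9.
Total: 5 × 9 = 45.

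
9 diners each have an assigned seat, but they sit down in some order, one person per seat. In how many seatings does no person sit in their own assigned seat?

133496

By inclusion-exclusion, !9 = Σ (-1)^k · 9!/k! for k=0..9
= 9! - 9!/1! + 9!/2! - 9!/3! + 9!/4! - 9!/5! + 9!/6! - 9!/7! + 9!/8! - 9!/9!
= 362880 - 362880 + 181440 - 60480 + 15120 - 3024 + 504 - 72 + 9 - 1
= 133496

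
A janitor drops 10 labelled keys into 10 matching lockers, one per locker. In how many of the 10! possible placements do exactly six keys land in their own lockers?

Pick the 6 fixed positions: C(10,6) = 210 ways.
The other 4 form a derangement: !4 = 9.
Total: 210 × 9 = 1890.

1890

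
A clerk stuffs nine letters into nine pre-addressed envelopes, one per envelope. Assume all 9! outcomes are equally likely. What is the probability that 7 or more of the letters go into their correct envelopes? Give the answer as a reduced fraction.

Favorable outcomes: Σ_{i≥7} C(9,i)·!(9-i) = 36·1 + 9·0 + 1·1 = 37.
Total outcomes: 9! = 362880.
Probability = 37/362880 = 37/362880.

37/362880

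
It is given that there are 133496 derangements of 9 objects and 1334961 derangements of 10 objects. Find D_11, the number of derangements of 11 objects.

14684570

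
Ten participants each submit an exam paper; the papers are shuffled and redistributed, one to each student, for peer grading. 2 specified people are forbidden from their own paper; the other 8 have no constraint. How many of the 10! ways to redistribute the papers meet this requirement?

2943360

Let A_j be the event that the j-th constrained one is fixed. By inclusion-exclusion over the 2 events:
Σ_{j=0}^{2} (-1)^j C(2,j)(10-j)!
= C(2,0)·10! - C(2,1)·9! + C(2,2)·8!
= 3628800 - 725760 + 40320
= 2943360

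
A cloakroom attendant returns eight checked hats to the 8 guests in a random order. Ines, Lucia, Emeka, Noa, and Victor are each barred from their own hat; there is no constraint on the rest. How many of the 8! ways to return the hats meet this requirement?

Inclusion-exclusion on the 5 forbidden self-matches:
Σ_{j=0}^{5} (-1)^j C(5,j)(8-j)!
= C(5,0)·8! - C(5,1)·7! + C(5,2)·6! - C(5,3)·5! + C(5,4)·4! - C(5,5)·3!
= 40320 - 25200 + 7200 - 1200 + 120 - 6
= 21234

21234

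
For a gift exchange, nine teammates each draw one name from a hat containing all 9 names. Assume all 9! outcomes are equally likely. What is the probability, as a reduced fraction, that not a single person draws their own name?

16687/45360

Favorable outcomes: !9 = 133496.
Total outcomes: 9! = 362880.
Probability = 133496/362880 = 16687/45360.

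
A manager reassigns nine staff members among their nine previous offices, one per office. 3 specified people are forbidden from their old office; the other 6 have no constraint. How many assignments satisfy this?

256320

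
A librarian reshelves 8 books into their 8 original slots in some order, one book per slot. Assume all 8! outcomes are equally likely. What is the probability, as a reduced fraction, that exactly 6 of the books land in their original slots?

1/1440

Favorable outcomes: C(8,6)·!2 = 28·1 = 28.
Total outcomes: 8! = 40320.
Probability = 28/40320 = 1/1440.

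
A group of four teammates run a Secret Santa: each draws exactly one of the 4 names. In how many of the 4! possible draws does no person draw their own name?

The subfactorial !4 = [4!/e] (nearest integer).
4! = 24, and 24/e ≈ 8.83, so !4 = 9.

9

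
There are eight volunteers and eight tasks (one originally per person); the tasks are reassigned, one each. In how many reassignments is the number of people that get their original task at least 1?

25487

Sum C(8,i)·!(8-i) for i = 1..8:
  i=1: C(8,1)·!7 = 8·1854 = 14832
  i=2: C(8,2)·!6 = 28·265 = 7420
  i=3: C(8,3)·!5 = 56·44 = 2464
  i=4: C(8,4)·!4 = 70·9 = 630
  i=5: C(8,5)·!3 = 56·2 = 112
  i=6: C(8,6)·!2 = 28·1 = 28
  i=7: C(8,7)·!1 = 8·0 = 0
  i=8: C(8,8)·!0 = 1·1 = 1
Total = 25487.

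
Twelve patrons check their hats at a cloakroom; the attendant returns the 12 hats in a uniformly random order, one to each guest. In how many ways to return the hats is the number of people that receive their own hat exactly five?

Pick the 5 fixed positions: C(12,5) = 792 ways.
The remaining 7 must be deranged: !7 = 1854.
Total: 792 × 1854 = 1468368.

1468368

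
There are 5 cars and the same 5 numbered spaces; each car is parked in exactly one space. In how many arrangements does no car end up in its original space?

!5 = 5! · Σ_{k=0}^{5} (-1)^k/k!
= 5! - 5!/1! + 5!/2! - 5!/3! + 5!/4! - 5!/5!
= 120 - 120 + 60 - 20 + 5 - 1
= 44

44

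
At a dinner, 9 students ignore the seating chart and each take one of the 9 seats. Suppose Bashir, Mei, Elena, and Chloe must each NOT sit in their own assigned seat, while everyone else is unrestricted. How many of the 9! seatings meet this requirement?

229080

Let A_j be the event that the j-th constrained one is fixed. By inclusion-exclusion over the 4 events:
Σ_{j=0}^{4} (-1)^j C(4,j)(9-j)!
= C(4,0)·9! - C(4,1)·8! + C(4,2)·7! - C(4,3)·6! + C(4,4)·5!
= 362880 - 161280 + 30240 - 2880 + 120
= 229080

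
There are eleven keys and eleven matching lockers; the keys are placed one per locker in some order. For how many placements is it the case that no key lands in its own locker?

By inclusion-exclusion, !11 = Σ (-1)^k · 11!/k! for k=0..11
= 11! - 11!/1! + 11!/2! - 11!/3! + 11!/4! - 11!/5! + 11!/6! - 11!/7! + 11!/8! - 11!/9! + 11!/10! - 11!/11!
= 39916800 - 39916800 + 19958400 - 6652800 + 1663200 - 332640 + 55440 - 7920 + 990 - 110 + 11 - 1
= 14684570

14684570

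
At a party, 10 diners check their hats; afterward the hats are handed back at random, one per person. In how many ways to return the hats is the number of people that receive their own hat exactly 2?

Pick the 2 fixed positions: C(10,2) = 45 ways.
The remaining 8 must be deranged: !8 = 14833.
Total: 45 × 14833 = 667485.

667485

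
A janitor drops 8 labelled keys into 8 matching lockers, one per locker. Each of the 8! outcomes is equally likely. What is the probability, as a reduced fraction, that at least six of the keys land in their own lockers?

29/40320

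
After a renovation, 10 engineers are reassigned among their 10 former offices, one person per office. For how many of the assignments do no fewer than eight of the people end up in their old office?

Sum C(10,i)·!(10-i) for i = 8..10:
  i=8: C(10,8)·!2 = 45·1 = 45
  i=9: C(10,9)·!1 = 10·0 = 0
  i=10: C(10,10)·!0 = 1·1 = 1
Total = 46.

46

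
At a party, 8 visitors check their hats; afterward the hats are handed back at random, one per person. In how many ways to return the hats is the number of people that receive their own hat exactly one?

Choose which one of the 8 is fixed: C(8,1) = 8.
The other 7 form a derangement: !7 = 1854.
Total: 8 × 1854 = 14832.

14832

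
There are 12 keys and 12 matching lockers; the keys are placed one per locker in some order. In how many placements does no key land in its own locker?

By inclusion-exclusion, !12 = Σ (-1)^k · 12!/k! for k=0..12
= 12! - 12!/1! + 12!/2! - 12!/3! + 12!/4! - 12!/5! + 12!/6! - 12!/7! + 12!/8! - 12!/9! + 12!/10! - 12!/11! + 12!/12!
= 479001600 - 479001600 + 239500800 - 79833600 + 19958400 - 3991680 + 665280 - 95040 + 11880 - 1320 + 132 - 12 + 1
= 176214841

176214841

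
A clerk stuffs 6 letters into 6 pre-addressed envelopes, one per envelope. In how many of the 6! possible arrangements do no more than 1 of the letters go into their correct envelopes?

Sum C(6,i)·!(6-i) for i = 0..1:
  i=0: C(6,0)·!6 = 1·265 = 265
  i=1: C(6,1)·!5 = 6·44 = 264
Total = 529.

529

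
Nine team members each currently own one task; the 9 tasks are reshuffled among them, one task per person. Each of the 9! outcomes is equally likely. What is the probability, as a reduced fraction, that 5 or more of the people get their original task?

1339/362880

Favorable outcomes: Σ_{i≥5} C(9,i)·!(9-i) = 126·9 + 84·2 + 36·1 + 9·0 + 1·1 = 1339.
Total outcomes: 9! = 362880.
Probability = 1339/362880 = 1339/362880.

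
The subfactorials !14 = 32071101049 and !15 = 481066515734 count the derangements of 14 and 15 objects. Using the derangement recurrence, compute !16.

7697064251745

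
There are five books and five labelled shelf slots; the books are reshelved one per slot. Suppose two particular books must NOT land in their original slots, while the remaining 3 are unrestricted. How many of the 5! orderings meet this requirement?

78

Inclusion-exclusion on the 2 forbidden self-matches:
Σ_{j=0}^{2} (-1)^j C(2,j)(5-j)!
= C(2,0)·5! - C(2,1)·4! + C(2,2)·3!
= 120 - 48 + 6
= 78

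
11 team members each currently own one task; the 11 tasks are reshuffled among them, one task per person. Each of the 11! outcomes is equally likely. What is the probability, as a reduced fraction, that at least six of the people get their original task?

Favorable outcomes: Σ_{i≥6} C(11,i)·!(11-i) = 462·44 + 330·9 + 165·2 + 55·1 + 11·0 + 1·1 = 23684.
Total outcomes: 11! = 39916800.
Probability = 23684/39916800 = 5921/9979200.

5921/9979200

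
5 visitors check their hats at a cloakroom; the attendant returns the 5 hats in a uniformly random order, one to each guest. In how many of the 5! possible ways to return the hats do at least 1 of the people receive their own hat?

Sum C(5,i)·!(5-i) for i = 1..5:
  i=1: C(5,1)·!4 = 5·9 = 45
  i=2: C(5,2)·!3 = 10·2 = 20
  i=3: C(5,3)·!2 = 10·1 = 10
  i=4: C(5,4)·!1 = 5·0 = 0
  i=5: C(5,5)·!0 = 1·1 = 1
Total = 76.

76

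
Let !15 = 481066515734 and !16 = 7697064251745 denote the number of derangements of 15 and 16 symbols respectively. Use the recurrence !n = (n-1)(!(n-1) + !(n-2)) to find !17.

130850092279664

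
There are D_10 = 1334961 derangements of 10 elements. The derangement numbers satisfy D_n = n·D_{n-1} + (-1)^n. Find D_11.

D_11 = 11·1334961 - 1 = 14684570.

14684570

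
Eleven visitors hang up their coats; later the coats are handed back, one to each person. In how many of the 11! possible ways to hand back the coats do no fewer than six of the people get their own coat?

23684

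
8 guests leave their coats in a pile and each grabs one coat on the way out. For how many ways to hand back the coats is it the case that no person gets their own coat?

14833

!8 is the nearest integer to 8!/e.
8! = 40320, and 40320/e ≈ 14832.90, so !8 = 14833.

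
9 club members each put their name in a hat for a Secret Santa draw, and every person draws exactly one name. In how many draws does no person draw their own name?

133496

The number of derangements of 9 is !9 = Σ_{k=0}^{9} (-1)^k·9!/k!
= 9! - 9!/1! + 9!/2! - 9!/3! + 9!/4! - 9!/5! + 9!/6! - 9!/7! + 9!/8! - 9!/9!
= 362880 - 362880 + 181440 - 60480 + 15120 - 3024 + 504 - 72 + 9 - 1
= 133496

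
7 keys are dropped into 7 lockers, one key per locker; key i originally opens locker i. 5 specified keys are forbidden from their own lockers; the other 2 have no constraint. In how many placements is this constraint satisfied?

Inclusion-exclusion on the 5 forbidden self-matches:
Σ_{j=0}^{5} (-1)^j C(5,j)(7-j)!
= C(5,0)·7! - C(5,1)·6! + C(5,2)·5! - C(5,3)·4! + C(5,4)·3! - C(5,5)·2!
= 5040 - 3600 + 1200 - 240 + 30 - 2
= 2428

2428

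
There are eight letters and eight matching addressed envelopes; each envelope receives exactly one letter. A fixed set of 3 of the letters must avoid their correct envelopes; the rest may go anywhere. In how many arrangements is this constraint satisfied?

27240

Let A_j be the event that the j-th constrained one is fixed. By inclusion-exclusion over the 3 events:
Σ_{j=0}^{3} (-1)^j C(3,j)(8-j)!
= C(3,0)·8! - C(3,1)·7! + C(3,2)·6! - C(3,3)·5!
= 40320 - 15120 + 2160 - 120
= 27240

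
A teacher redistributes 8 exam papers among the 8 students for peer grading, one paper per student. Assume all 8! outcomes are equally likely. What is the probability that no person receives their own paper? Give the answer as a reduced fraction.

2119/5760

Favorable outcomes: !8 = 14833.
Total outcomes: 8! = 40320.
Probability = 14833/40320 = 2119/5760.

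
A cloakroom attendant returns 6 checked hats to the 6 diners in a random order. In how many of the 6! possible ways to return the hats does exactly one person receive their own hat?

264

Pick the single fixed position: C(6,1) = 6 ways.
The remaining 5 must be deranged: !5 = 44.
Total: 6 × 44 = 264.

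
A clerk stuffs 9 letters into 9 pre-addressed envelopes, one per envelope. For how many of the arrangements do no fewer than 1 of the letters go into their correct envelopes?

229384

# with exactly i fixed is C(9,i)·!(9-i); sum over i=1..9:
  i=1: C(9,1)·!8 = 9·14833 = 133497
  i=2: C(9,2)·!7 = 36·1854 = 66744
  i=3: C(9,3)·!6 = 84·265 = 22260
  i=4: C(9,4)·!5 = 126·44 = 5544
  i=5: C(9,5)·!4 = 126·9 = 1134
  i=6: C(9,6)·!3 = 84·2 = 168
  i=7: C(9,7)·!2 = 36·1 = 36
  i=8: C(9,8)·!1 = 9·0 = 0
  i=9: C(9,9)·!0 = 1·1 = 1
Total = 229384.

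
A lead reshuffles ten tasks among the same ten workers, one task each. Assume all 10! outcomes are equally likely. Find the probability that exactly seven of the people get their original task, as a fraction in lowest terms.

Favorable outcomes: C(10,7)·!3 = 120·2 = 240.
Total outcomes: 10! = 3628800.
Probability = 240/3628800 = 1/15120.

1/15120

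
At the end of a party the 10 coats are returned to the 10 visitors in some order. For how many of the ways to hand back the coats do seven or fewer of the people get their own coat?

3628754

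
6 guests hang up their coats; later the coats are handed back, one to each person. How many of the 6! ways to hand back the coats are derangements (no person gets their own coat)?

265

Recurrence: !6 = 5·(!5 + !4).
!6 = 5·(44 + 9) = 5·53 = 265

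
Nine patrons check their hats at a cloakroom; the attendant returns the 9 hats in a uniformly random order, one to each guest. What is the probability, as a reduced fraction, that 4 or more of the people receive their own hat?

Favorable outcomes: Σ_{i≥4} C(9,i)·!(9-i) = 126·44 + 126·9 + 84·2 + 36·1 + 9·0 + 1·1 = 6883.
Total outcomes: 9! = 362880.
Probability = 6883/362880 = 6883/362880.

6883/362880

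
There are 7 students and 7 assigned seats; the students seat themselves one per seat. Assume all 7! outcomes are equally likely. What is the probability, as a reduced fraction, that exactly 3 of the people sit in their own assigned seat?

1/16

Favorable outcomes: C(7,3)·!4 = 35·9 = 315.
Total outcomes: 7! = 5040.
Probability = 315/5040 = 1/16.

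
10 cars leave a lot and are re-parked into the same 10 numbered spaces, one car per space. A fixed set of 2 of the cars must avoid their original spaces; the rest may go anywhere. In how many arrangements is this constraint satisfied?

2943360

Let A_j be the event that the j-th constrained one is fixed. By inclusion-exclusion over the 2 events:
Σ_{j=0}^{2} (-1)^j C(2,j)(10-j)!
= C(2,0)·10! - C(2,1)·9! + C(2,2)·8!
= 3628800 - 725760 + 40320
= 2943360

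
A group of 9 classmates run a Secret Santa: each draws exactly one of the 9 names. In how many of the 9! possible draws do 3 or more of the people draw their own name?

29143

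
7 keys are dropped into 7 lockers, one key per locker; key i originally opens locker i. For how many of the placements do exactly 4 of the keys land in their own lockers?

70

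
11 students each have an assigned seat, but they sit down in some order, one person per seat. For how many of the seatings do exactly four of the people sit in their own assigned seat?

611820

Choose which 4 of the 11 are fixed: C(11,4) = 330.
The other 7 form a derangement: !7 = 1854.
Total: 330 × 1854 = 611820.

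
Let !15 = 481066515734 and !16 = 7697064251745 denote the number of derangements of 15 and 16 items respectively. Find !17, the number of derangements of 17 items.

130850092279664

!17 = (17-1)·(!16 + !15) = 16·(7697064251745 + 481066515734) = 16·8178130767479 = 130850092279664.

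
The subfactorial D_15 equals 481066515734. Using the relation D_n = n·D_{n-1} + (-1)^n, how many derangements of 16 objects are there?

D_16 = 16·481066515734 + 1 = 7697064251745.

7697064251745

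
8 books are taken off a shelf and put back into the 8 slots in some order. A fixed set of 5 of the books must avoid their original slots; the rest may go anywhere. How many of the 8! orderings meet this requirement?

21234

Let A_j be the event that the j-th constrained one is fixed. By inclusion-exclusion over the 5 events:
Σ_{j=0}^{5} (-1)^j C(5,j)(8-j)!
= C(5,0)·8! - C(5,1)·7! + C(5,2)·6! - C(5,3)·5! + C(5,4)·4! - C(5,5)·3!
= 40320 - 25200 + 7200 - 1200 + 120 - 6
= 21234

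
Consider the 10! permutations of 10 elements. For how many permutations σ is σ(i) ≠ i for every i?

1334961

The subfactorial !10 = [10!/e] (nearest integer).
10! = 3628800, and 3628800/e ≈ 1334960.92, so !10 = 1334961.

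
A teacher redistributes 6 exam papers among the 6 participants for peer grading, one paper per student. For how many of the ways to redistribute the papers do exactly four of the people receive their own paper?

Choose which 4 of the 6 are fixed: C(6,4) = 15.
The other 2 form a derangement: !2 = 1.
Total: 15 × 1 = 15.

15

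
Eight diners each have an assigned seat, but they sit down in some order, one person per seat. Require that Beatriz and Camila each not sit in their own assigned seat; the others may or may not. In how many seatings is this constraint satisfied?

Inclusion-exclusion on the 2 forbidden self-matches:
Σ_{j=0}^{2} (-1)^j C(2,j)(8-j)!
= C(2,0)·8! - C(2,1)·7! + C(2,2)·6!
= 40320 - 10080 + 720
= 30960

30960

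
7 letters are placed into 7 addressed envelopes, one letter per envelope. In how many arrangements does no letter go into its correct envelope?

1854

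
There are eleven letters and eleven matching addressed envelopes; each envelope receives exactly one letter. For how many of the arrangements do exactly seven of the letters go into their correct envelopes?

Pick the 7 fixed positions: C(11,7) = 330 ways.
The remaining 4 must be deranged: !4 = 9.
Total: 330 × 9 = 2970.

2970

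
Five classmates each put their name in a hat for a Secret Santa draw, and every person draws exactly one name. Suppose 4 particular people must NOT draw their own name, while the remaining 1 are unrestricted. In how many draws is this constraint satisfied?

53

Inclusion-exclusion on the 4 forbidden self-matches:
Σ_{j=0}^{4} (-1)^j C(4,j)(5-j)!
= C(4,0)·5! - C(4,1)·4! + C(4,2)·3! - C(4,3)·2! + C(4,4)·1!
= 120 - 96 + 36 - 8 + 1
= 53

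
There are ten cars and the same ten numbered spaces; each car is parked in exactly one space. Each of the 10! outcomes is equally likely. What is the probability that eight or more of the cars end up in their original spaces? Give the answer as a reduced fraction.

23/1814400

Favorable outcomes: Σ_{i≥8} C(10,i)·!(10-i) = 45·1 + 10·0 + 1·1 = 46.
Total outcomes: 10! = 3628800.
Probability = 46/3628800 = 23/1814400.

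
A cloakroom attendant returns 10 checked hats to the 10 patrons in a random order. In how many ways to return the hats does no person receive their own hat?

1334961

!10 = 10! · Σ_{k=0}^{10} (-1)^k/k!
= 10! - 10!/1! + 10!/2! - 10!/3! + 10!/4! - 10!/5! + 10!/6! - 10!/7! + 10!/8! - 10!/9! + 10!/10!
= 3628800 - 3628800 + 1814400 - 604800 + 151200 - 30240 + 5040 - 720 + 90 - 10 + 1
= 1334961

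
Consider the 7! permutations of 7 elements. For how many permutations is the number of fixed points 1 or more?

3186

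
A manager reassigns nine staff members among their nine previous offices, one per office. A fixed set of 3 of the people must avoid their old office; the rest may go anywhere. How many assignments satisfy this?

Let A_j be the event that the j-th constrained one is fixed. By inclusion-exclusion over the 3 events:
Σ_{j=0}^{3} (-1)^j C(3,j)(9-j)!
= C(3,0)·9! - C(3,1)·8! + C(3,2)·7! - C(3,3)·6!
= 362880 - 120960 + 15120 - 720
= 256320

256320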